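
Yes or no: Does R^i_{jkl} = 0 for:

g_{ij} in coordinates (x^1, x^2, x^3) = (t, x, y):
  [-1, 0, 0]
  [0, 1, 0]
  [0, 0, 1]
All metric components are constant, so every Christoffel symbol vanishes and R^i_{jkl} = 0.
Yes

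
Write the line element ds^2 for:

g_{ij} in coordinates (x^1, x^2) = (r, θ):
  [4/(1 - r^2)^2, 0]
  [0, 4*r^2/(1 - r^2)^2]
ds^2 = g_{ij} dx^i dx^j; only the non-zero components contribute.
ds^2 = (4/(1 - r^2)^2) dr^2 + (4*r^2/(1 - r^2)^2) dθ^2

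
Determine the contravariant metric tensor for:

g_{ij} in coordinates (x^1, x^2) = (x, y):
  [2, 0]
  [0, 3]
The metric is diagonal, so g^{ij} is diagonal with entries 1/g_{ii}: diag(1/2, 1/3).
g^{ij}:
  [1/2, 0]
  [0, 1/3]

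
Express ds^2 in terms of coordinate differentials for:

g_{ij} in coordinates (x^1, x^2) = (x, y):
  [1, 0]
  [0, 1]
ds^2 = g_{ij} dx^i dx^j; only the non-zero components contribute.
ds^2 = dx^2 + dy^2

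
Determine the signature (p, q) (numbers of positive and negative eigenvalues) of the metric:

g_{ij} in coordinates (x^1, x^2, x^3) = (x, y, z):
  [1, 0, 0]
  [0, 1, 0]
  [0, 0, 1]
The metric is diagonal, so its eigenvalues are the diagonal entries: 1, 1, 1 (at a generic point, where coordinate-dependent entries are positive).
3 positive, 0 negative.
(3, 0) - Riemannian (positive definite)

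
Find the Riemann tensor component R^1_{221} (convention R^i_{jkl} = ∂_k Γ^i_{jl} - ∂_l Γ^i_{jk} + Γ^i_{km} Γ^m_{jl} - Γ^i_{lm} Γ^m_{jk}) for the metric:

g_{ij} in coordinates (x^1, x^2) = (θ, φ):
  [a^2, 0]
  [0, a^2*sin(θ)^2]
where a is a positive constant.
Non-zero Christoffel symbols (Γ^k_{ij} = Γ^k_{ji}):
Γ^θ_{φ φ} = -sin(2*θ)/2
Γ^φ_{θ φ} = 1/tan(θ)
R^θ_{φ φ θ} = ∂_φ Γ^θ_{φ θ} - ∂_θ Γ^θ_{φ φ} + Γ^θ_{φ m} Γ^m_{φ θ} - Γ^θ_{θ m} Γ^m_{φ φ}
  = (0) - (-cos(2*θ)) + (-cos(θ)^2) - (0) = -sin(θ)^2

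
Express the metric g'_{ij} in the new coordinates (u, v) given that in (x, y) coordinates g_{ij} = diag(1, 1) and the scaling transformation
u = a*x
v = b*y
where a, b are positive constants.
Invert the transformation: x = u/a, y = v/b
g'_{ij} = (∂x^k/∂x'^i)(∂x^l/∂x'^j) g_{kl}; with g_{kl} = δ_{kl} this is Σ_k (∂x^k/∂x'^i)(∂x^k/∂x'^j).
Jacobian: ∂x/∂u = 1/a, ∂x/∂v = 0, ∂y/∂u = 0, ∂y/∂v = 1/b
g'_{uu} = (1/a)(1/a) + (0)(0) = 1/a^2
g'_{uv} = (1/a)(0) + (0)(1/b) = 0
g'_{vv} = (0)(0) + (1/b)(1/b) = 1/b^2
g'_{ij} = diag(1/a^2, 1/b^2)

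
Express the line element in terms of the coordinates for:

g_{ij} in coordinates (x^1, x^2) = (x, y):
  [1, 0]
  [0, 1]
ds^2 = g_{ij} dx^i dx^j; only the non-zero components contribute.
ds^2 = dx^2 + dy^2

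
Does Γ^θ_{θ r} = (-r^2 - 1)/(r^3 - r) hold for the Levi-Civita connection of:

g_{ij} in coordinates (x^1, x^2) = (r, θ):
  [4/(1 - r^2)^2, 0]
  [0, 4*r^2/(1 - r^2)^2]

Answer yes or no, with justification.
Γ^θ_{θ r} = (1/2) g^{θθ} (∂_θ g_{θr} + ∂_r g_{θθ} - ∂_θ g_{θr}) = (1/2)((1 - r^2)^2/(4*r^2))((0) + (-8*(r^3 + r)/(r^2 - 1)^3) - (0)) = (-r^2 - 1)/(r^3 - r)
This equals the proposed value (-r^2 - 1)/(r^3 - r).
Yes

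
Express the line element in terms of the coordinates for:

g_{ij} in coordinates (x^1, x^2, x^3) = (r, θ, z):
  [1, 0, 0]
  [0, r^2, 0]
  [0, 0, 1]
ds^2 = g_{ij} dx^i dx^j; only the non-zero components contribute.
ds^2 = dr^2 + r^2 dθ^2 + dz^2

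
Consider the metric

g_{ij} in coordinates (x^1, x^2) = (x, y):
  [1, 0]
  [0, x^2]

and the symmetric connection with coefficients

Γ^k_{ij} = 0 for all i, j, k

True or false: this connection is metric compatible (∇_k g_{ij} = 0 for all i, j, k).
Using ∇_k g_{ij} = ∂_k g_{ij} - Γ^m_{ki} g_{mj} - Γ^m_{kj} g_{im}:
∇_x g_{yy} = (2*x) - (0) - (0) = 2*x ≠ 0
So the connection is not metric compatible (it is not the Levi-Civita connection).
False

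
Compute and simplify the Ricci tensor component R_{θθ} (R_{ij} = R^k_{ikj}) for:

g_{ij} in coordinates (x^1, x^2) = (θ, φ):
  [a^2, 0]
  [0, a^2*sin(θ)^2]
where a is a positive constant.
Non-zero Christoffel symbols (Γ^k_{ij} = Γ^k_{ji}):
Γ^θ_{φ φ} = -sin(2*θ)/2
Γ^φ_{θ φ} = 1/tan(θ)
R^θ_{θ θ θ} = 0 (a repeated index in an antisymmetric pair)
R^φ_{θ φ θ} = ∂_φ Γ^φ_{θ θ} - ∂_θ Γ^φ_{θ φ} + Γ^φ_{φ m} Γ^m_{θ θ} - Γ^φ_{θ m} Γ^m_{θ φ}
  = (0) - (-1/sin(θ)^2) + (0) - (1/tan(θ)^2) = 1
R_{θθ} = R^θ_{θ θ θ} + R^φ_{θ φ θ} = (0) + (1) = 1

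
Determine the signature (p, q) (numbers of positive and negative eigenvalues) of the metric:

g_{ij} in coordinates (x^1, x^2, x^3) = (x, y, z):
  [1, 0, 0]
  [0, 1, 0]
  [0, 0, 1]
The metric is diagonal, so its eigenvalues are the diagonal entries: 1, 1, 1 (at a generic point, where coordinate-dependent entries are positive).
3 positive, 0 negative.
(3, 0) - Riemannian (positive definite)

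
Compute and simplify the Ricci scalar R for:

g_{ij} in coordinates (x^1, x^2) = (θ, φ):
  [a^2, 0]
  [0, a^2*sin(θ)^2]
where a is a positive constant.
Non-zero Christoffel symbols (Γ^k_{ij} = Γ^k_{ji}):
Γ^θ_{φ φ} = -sin(2*θ)/2
Γ^φ_{θ φ} = 1/tan(θ)
Ricci tensor (R_{ij} = R^k_{ikj}): R_{θθ} = 1, R_{θφ} = 0, R_{φφ} = sin(θ)^2
Inverse metric: g^{θθ} = 1/a^2, g^{φφ} = 1/(a^2*sin(θ)^2)
R = g^{ij} R_{ij} = (1/a^2)(1) + (1/(a^2*sin(θ)^2))(sin(θ)^2) = 2/a^2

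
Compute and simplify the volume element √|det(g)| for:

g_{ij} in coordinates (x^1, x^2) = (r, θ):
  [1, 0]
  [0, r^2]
det(g) = r^2
√|det(g)| = r
Volume element: dV = r dr dθ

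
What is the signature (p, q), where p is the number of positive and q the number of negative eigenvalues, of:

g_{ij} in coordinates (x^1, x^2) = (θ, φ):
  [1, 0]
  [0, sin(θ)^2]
The metric is diagonal, so its eigenvalues are the diagonal entries: 1, sin(θ)^2 (at a generic point, where coordinate-dependent entries are positive).
2 positive, 0 negative.
(2, 0) - Riemannian (positive definite)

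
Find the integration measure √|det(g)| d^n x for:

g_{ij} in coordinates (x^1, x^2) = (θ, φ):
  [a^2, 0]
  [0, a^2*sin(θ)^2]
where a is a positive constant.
det(g) = a^4*sin(θ)^2
√|det(g)| = a^2*sin(θ) (taking 0 < θ < π so that |sin(θ)| = sin(θ))
Volume element: dV = a^2*sin(θ) dθ dφ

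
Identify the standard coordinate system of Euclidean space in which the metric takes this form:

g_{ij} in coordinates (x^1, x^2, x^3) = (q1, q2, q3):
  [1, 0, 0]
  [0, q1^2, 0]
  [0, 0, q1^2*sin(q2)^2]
The line element ds^2 = dq1^2 + q1^2 dq2^2 + q1^2 sin(q2)^2 dq3^2 is dr^2 + r^2 dθ^2 + r^2 sin(θ)^2 dφ^2 with q1 = r, q2 = θ, q3 = φ.
spherical coordinates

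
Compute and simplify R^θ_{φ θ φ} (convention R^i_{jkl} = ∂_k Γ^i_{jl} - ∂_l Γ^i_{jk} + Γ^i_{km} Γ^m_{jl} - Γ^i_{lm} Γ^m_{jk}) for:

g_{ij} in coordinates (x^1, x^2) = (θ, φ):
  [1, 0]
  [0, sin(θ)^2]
Non-zero Christoffel symbols (Γ^k_{ij} = Γ^k_{ji}):
Γ^θ_{φ φ} = -sin(2*θ)/2
Γ^φ_{θ φ} = 1/tan(θ)
R^θ_{φ θ φ} = ∂_θ Γ^θ_{φ φ} - ∂_φ Γ^θ_{φ θ} + Γ^θ_{θ m} Γ^m_{φ φ} - Γ^θ_{φ m} Γ^m_{φ θ}
  = (-cos(2*θ)) - (0) + (0) - (-cos(θ)^2) = sin(θ)^2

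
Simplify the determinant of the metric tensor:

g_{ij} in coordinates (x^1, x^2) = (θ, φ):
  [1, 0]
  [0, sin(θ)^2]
For a 2×2 metric: det(g) = g_{11}·g_{22} - g_{12}·g_{21}
= (1)·(sin(θ)^2) - (0)·(0)
= sin(θ)^2 - 0
det(g) = sin(θ)^2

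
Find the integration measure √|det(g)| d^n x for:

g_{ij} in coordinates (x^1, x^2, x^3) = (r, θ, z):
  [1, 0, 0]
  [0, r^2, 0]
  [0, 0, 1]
det(g) = r^2
√|det(g)| = r
Volume element: dV = r dr dθ dz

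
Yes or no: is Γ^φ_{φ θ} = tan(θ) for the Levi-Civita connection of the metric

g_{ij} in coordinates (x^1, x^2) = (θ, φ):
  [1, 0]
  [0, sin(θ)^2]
Γ^φ_{φ θ} = (1/2) g^{φφ} (∂_φ g_{φθ} + ∂_θ g_{φφ} - ∂_φ g_{φθ}) = (1/2)(1/sin(θ)^2)((0) + (sin(2*θ)) - (0)) = 1/tan(θ)
This differs from the proposed value tan(θ).
No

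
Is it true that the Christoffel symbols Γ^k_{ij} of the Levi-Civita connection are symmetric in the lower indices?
The Levi-Civita connection is torsion-free, which is exactly Γ^k_{ij} = Γ^k_{ji}.
Yes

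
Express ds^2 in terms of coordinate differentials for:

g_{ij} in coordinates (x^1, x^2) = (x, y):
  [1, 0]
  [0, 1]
ds^2 = g_{ij} dx^i dx^j; only the non-zero components contribute.
ds^2 = dx^2 + dy^2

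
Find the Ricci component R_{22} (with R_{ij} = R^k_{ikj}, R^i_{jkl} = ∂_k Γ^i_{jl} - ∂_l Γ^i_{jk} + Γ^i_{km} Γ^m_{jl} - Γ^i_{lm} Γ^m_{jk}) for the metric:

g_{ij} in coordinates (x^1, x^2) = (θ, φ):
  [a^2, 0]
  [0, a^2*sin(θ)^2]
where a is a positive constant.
Non-zero Christoffel symbols (Γ^k_{ij} = Γ^k_{ji}):
Γ^θ_{φ φ} = -sin(2*θ)/2
Γ^φ_{θ φ} = 1/tan(θ)
R^θ_{φ θ φ} = ∂_θ Γ^θ_{φ φ} - ∂_φ Γ^θ_{φ θ} + Γ^θ_{θ m} Γ^m_{φ φ} - Γ^θ_{φ m} Γ^m_{φ θ}
  = (-cos(2*θ)) - (0) + (0) - (-cos(θ)^2) = sin(θ)^2
R^φ_{φ φ φ} = 0 (a repeated index in an antisymmetric pair)
R_{φφ} = R^θ_{φ θ φ} + R^φ_{φ φ φ} = (sin(θ)^2) + (0) = sin(θ)^2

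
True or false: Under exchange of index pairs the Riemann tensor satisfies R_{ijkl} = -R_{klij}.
The pair-exchange symmetry has a plus sign: R_{ijkl} = +R_{klij}.
False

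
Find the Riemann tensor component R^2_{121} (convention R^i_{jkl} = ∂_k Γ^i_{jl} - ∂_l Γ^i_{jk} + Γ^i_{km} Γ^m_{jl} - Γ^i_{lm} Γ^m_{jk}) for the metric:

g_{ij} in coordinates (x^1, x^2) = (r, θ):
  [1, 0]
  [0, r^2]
Non-zero Christoffel symbols (Γ^k_{ij} = Γ^k_{ji}):
Γ^r_{θ θ} = -r
Γ^θ_{r θ} = 1/r
R^θ_{r θ r} = ∂_θ Γ^θ_{r r} - ∂_r Γ^θ_{r θ} + Γ^θ_{θ m} Γ^m_{r r} - Γ^θ_{r m} Γ^m_{r θ}
  = (0) - (-1/r^2) + (0) - (1/r^2) = 0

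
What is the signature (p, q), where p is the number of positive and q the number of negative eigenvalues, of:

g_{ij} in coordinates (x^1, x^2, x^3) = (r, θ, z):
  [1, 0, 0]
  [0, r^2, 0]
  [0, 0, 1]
The metric is diagonal, so its eigenvalues are the diagonal entries: 1, r^2, 1 (at a generic point, where coordinate-dependent entries are positive).
3 positive, 0 negative.
(3, 0) - Riemannian (positive definite)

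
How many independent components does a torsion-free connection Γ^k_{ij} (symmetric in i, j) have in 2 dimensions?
Γ^k_{ij} has n choices for the upper index and n(n+1)/2 independent symmetric lower index pairs.
Total = 2 × 2×3/2 = 2 × 3 = 6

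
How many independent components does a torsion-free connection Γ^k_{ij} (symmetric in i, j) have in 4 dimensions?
Γ^k_{ij} has n choices for the upper index and n(n+1)/2 independent symmetric lower index pairs.
Total = 4 × 4×5/2 = 4 × 10 = 40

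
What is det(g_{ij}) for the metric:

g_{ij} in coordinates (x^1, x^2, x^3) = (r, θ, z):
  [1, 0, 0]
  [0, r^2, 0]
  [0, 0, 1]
Diagonal metric: det(g) = g_{11}·g_{22}·g_{33}
= (1)·(r^2)·(1)
det(g) = r^2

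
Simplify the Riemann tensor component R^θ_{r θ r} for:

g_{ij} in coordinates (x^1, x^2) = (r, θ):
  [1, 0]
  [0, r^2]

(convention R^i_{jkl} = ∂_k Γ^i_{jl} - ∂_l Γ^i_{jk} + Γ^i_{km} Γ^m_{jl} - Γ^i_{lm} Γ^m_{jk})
Non-zero Christoffel symbols (Γ^k_{ij} = Γ^k_{ji}):
Γ^r_{θ θ} = -r
Γ^θ_{r θ} = 1/r
R^θ_{r θ r} = ∂_θ Γ^θ_{r r} - ∂_r Γ^θ_{r θ} + Γ^θ_{θ m} Γ^m_{r r} - Γ^θ_{r m} Γ^m_{r θ}
  = (0) - (-1/r^2) + (0) - (1/r^2) = 0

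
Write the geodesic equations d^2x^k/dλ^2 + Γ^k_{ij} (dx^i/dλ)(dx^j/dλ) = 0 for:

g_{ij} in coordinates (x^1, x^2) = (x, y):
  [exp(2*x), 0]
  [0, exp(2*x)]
Geodesic equation: d^2x^k/dλ^2 + Γ^k_{ij} (dx^i/dλ)(dx^j/dλ) = 0.
Non-zero Christoffel symbols:
Γ^x_{x x} = 1
Γ^x_{y y} = -1
Γ^y_{x y} = 1
Substituting (the symmetric pair Γ^k_{ij}, Γ^k_{ji} combines into a factor 2):
d^2x/dλ^2 + (dx/dλ)^2 - (dy/dλ)^2 = 0
d^2y/dλ^2 + 2 (dx/dλ)(dy/dλ) = 0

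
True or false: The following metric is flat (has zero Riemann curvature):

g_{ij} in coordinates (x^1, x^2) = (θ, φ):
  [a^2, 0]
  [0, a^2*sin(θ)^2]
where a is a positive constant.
Non-zero Christoffel symbols:
Γ^θ_{φ φ} = -sin(2*θ)/2
Γ^φ_{θ φ} = 1/tan(θ)
Ricci tensor: R_{θθ} = 1, R_{θφ} = 0, R_{φφ} = sin(θ)^2
The Ricci tensor is non-zero, so the Riemann tensor is non-zero: not flat.
False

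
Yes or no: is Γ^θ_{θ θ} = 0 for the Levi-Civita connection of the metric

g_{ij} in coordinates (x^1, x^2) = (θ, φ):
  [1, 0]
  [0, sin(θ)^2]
Γ^θ_{θ θ} = (1/2) g^{θθ} (∂_θ g_{θθ} + ∂_θ g_{θθ} - ∂_θ g_{θθ}) = (1/2)(1)((0) + (0) - (0)) = 0
This equals the proposed value 0.
Yes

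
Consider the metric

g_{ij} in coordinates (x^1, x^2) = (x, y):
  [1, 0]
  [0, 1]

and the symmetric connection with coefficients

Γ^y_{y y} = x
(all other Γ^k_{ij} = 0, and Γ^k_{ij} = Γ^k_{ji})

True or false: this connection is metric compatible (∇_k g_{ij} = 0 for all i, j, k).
Using ∇_k g_{ij} = ∂_k g_{ij} - Γ^m_{ki} g_{mj} - Γ^m_{kj} g_{im}:
∇_y g_{yy} = (0) - (x) - (x) = -2*x ≠ 0
So the connection is not metric compatible (it is not the Levi-Civita connection).
False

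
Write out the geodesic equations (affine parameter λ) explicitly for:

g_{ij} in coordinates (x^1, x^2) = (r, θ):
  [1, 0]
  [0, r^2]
Geodesic equation: d^2x^k/dλ^2 + Γ^k_{ij} (dx^i/dλ)(dx^j/dλ) = 0.
Non-zero Christoffel symbols:
Γ^r_{θ θ} = -r
Γ^θ_{r θ} = 1/r
Substituting (the symmetric pair Γ^k_{ij}, Γ^k_{ji} combines into a factor 2):
d^2r/dλ^2 - r (dθ/dλ)^2 = 0
d^2θ/dλ^2 + (2/r) (dr/dλ)(dθ/dλ) = 0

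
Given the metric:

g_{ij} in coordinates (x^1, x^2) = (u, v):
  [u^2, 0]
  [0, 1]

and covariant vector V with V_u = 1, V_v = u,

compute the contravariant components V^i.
Inverse metric (diagonal): g^{uu} = 1/u^2, g^{vv} = 1
V^i = g^{ij} V_j:
V^u = (1/u^2)(1) + (0)(u) = 1/u^2
V^v = (0)(1) + (1)(u) = u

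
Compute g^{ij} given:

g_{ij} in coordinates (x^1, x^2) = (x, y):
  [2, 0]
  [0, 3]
The metric is diagonal, so g^{ij} is diagonal with entries 1/g_{ii}: diag(1/2, 1/3).
g^{ij}:
  [1/2, 0]
  [0, 1/3]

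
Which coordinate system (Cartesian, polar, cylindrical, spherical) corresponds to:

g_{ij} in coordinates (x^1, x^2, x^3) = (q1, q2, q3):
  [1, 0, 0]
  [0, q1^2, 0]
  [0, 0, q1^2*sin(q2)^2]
The line element ds^2 = dq1^2 + q1^2 dq2^2 + q1^2 sin(q2)^2 dq3^2 is dr^2 + r^2 dθ^2 + r^2 sin(θ)^2 dφ^2 with q1 = r, q2 = θ, q3 = φ.
spherical coordinates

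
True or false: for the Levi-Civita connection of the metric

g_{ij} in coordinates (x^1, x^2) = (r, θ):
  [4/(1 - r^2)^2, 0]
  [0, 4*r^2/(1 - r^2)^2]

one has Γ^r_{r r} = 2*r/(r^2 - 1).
Γ^r_{r r} = (1/2) g^{rr} (∂_r g_{rr} + ∂_r g_{rr} - ∂_r g_{rr}) = (1/2)((1 - r^2)^2/4)((16*r/(1 - r^2)^3) + (16*r/(1 - r^2)^3) - (16*r/(1 - r^2)^3)) = 2*r/(1 - r^2)
This differs from the proposed value 2*r/(r^2 - 1).
False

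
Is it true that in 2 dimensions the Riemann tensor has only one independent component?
The number of independent components is n^2(n^2-1)/12 = 4·3/12 = 1 for n = 2 (e.g. R_{1212}).
Yes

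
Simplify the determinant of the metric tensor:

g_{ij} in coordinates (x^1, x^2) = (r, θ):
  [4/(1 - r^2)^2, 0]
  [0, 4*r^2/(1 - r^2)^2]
For a 2×2 metric: det(g) = g_{11}·g_{22} - g_{12}·g_{21}
= (4/(1 - r^2)^2)·(4*r^2/(1 - r^2)^2) - (0)·(0)
= 16*r^2/(1 - r^2)^4 - 0
det(g) = 16*r^2/(1 - r^2)^4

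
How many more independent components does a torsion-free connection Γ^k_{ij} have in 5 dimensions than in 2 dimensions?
Independent components in n dimensions: n × n(n+1)/2 = n^2(n+1)/2.
5D: 5 × 15 = 75
2D: 2 × 3 = 6
Difference = 75 - 6 = 69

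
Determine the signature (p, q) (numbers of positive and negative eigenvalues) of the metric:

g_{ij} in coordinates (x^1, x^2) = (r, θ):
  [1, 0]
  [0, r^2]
The metric is diagonal, so its eigenvalues are the diagonal entries: 1, r^2 (at a generic point, where coordinate-dependent entries are positive).
2 positive, 0 negative.
(2, 0) - Riemannian (positive definite)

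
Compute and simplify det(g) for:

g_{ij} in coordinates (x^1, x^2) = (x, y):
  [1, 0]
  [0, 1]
For a 2×2 metric: det(g) = g_{11}·g_{22} - g_{12}·g_{21}
= (1)·(1) - (0)·(0)
= 1 - 0
det(g) = 1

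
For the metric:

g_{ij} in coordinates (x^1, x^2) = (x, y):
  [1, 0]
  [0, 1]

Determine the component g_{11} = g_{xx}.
With x^1 = x, x^2 = y, g_{11} = g_{xx} is the row-1, column-1 entry of the matrix.
g_{11} = 1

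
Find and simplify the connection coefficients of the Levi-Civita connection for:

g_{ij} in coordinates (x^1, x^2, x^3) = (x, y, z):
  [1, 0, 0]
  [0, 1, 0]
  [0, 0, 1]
Using Γ^k_{ij} = (1/2) g^{km} (∂_i g_{mj} + ∂_j g_{mi} - ∂_m g_{ij}); the metric is diagonal, so only the m = k term contributes.
Every metric component is constant, so all ∂_m g_{ij} = 0 and every Christoffel symbol vanishes.
All Christoffel symbols are zero.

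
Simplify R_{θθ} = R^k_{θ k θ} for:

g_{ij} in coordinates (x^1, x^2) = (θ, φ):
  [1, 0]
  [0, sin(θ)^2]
Non-zero Christoffel symbols (Γ^k_{ij} = Γ^k_{ji}):
Γ^θ_{φ φ} = -sin(2*θ)/2
Γ^φ_{θ φ} = 1/tan(θ)
R^θ_{θ θ θ} = 0 (a repeated index in an antisymmetric pair)
R^φ_{θ φ θ} = ∂_φ Γ^φ_{θ θ} - ∂_θ Γ^φ_{θ φ} + Γ^φ_{φ m} Γ^m_{θ θ} - Γ^φ_{θ m} Γ^m_{θ φ}
  = (0) - (-1/sin(θ)^2) + (0) - (1/tan(θ)^2) = 1
R_{θθ} = R^θ_{θ θ θ} + R^φ_{θ φ θ} = (0) + (1) = 1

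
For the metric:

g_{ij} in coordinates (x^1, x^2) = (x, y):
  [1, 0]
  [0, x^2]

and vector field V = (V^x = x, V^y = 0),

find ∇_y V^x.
Non-zero Christoffel symbols:
Γ^x_{y y} = -x
Γ^y_{x y} = 1/x
∇_y V^x = ∂_y V^x + Γ^x_{y j} V^j
  = (0) + (0)(x) + (-x)(0)
  = 0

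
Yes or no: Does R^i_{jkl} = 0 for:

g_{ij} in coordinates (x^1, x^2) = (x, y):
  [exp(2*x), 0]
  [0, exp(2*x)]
Non-zero Christoffel symbols:
Γ^x_{x x} = 1
Γ^x_{y y} = -1
Γ^y_{x y} = 1
Ricci tensor: R_{xx} = 0, R_{xy} = 0, R_{yy} = 0
All R_{ij} vanish; in 2 dimensions the Riemann tensor is fully determined by the Ricci tensor, so R^i_{jkl} = 0: the metric is flat (curvilinear coordinates on flat space).
Yes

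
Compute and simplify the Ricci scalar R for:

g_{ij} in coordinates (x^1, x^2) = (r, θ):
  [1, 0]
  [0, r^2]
Non-zero Christoffel symbols (Γ^k_{ij} = Γ^k_{ji}):
Γ^r_{θ θ} = -r
Γ^θ_{r θ} = 1/r
Ricci tensor (R_{ij} = R^k_{ikj}): R_{rr} = 0, R_{rθ} = 0, R_{θθ} = 0
Inverse metric: g^{rr} = 1, g^{θθ} = 1/r^2
R = g^{ij} R_{ij} = (1)(0) + (1/r^2)(0) = 0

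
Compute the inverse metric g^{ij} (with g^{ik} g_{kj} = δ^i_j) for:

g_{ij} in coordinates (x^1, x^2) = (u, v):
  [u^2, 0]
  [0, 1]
The metric is diagonal, so g^{ij} is diagonal with entries 1/g_{ii}: diag(1/(u^2), 1).
g^{ij}:
  [1/u^2, 0]
  [0, 1]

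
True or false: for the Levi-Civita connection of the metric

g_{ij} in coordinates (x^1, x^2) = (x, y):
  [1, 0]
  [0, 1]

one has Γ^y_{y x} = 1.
Γ^y_{y x} = (1/2) g^{yy} (∂_y g_{yx} + ∂_x g_{yy} - ∂_y g_{yx}) = (1/2)(1)((0) + (0) - (0)) = 0
This differs from the proposed value 1.
False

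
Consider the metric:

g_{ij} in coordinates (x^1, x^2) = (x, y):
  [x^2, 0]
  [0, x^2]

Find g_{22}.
With x^1 = x, x^2 = y, g_{22} = g_{yy} is the row-2, column-2 entry of the matrix.
g_{22} = x^2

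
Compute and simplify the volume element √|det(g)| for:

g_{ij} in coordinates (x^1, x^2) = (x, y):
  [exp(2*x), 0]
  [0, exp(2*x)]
det(g) = exp(4*x)
√|det(g)| = exp(2*x)
Volume element: dV = exp(2*x) dx dy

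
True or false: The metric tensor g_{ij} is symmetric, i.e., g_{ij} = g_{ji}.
By definition the metric is a symmetric bilinear form, g_{ij} = g_{ji}.
True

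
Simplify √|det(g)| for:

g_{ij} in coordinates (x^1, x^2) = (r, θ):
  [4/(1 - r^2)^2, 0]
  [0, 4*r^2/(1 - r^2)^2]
det(g) = 16*r^2/(1 - r^2)^4
√|det(g)| = 4*r/(r^2 - 1)^2
Volume element: dV = 4*r/(r^2 - 1)^2 dr dθ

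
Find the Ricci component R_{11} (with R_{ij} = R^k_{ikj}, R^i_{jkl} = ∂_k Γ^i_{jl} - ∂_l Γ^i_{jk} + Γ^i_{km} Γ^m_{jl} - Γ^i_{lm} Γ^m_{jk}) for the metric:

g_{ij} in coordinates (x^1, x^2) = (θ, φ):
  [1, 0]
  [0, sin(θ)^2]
Non-zero Christoffel symbols (Γ^k_{ij} = Γ^k_{ji}):
Γ^θ_{φ φ} = -sin(2*θ)/2
Γ^φ_{θ φ} = 1/tan(θ)
R^θ_{θ θ θ} = 0 (a repeated index in an antisymmetric pair)
R^φ_{θ φ θ} = ∂_φ Γ^φ_{θ θ} - ∂_θ Γ^φ_{θ φ} + Γ^φ_{φ m} Γ^m_{θ θ} - Γ^φ_{θ m} Γ^m_{θ φ}
  = (0) - (-1/sin(θ)^2) + (0) - (1/tan(θ)^2) = 1
R_{θθ} = R^θ_{θ θ θ} + R^φ_{θ φ θ} = (0) + (1) = 1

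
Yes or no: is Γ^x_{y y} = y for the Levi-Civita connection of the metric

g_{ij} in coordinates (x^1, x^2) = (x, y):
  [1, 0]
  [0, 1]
Γ^x_{y y} = (1/2) g^{xx} (∂_y g_{xy} + ∂_y g_{xy} - ∂_x g_{yy}) = (1/2)(1)((0) + (0) - (0)) = 0
This differs from the proposed value y.
No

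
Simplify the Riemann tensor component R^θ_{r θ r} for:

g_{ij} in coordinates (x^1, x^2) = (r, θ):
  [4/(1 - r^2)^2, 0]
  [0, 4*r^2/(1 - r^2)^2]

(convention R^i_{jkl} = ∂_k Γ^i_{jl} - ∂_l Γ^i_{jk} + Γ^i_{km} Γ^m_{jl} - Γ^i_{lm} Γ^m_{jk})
Non-zero Christoffel symbols (Γ^k_{ij} = Γ^k_{ji}):
Γ^r_{r r} = 2*r/(1 - r^2)
Γ^r_{θ θ} = (r^3 + r)/(r^2 - 1)
Γ^θ_{r θ} = (-r^2 - 1)/(r^3 - r)
R^θ_{r θ r} = ∂_θ Γ^θ_{r r} - ∂_r Γ^θ_{r θ} + Γ^θ_{θ m} Γ^m_{r r} - Γ^θ_{r m} Γ^m_{r θ}
  = (0) - ((r^4 + 4*r^2 - 1)/(r^3 - r)^2) + (2*(r^2 + 1)/(r^2 - 1)^2) - ((r^2 + 1)^2/(r^3 - r)^2) = -4/(r^2 - 1)^2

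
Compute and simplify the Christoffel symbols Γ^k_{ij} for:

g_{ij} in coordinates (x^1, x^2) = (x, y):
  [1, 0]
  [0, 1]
Using Γ^k_{ij} = (1/2) g^{km} (∂_i g_{mj} + ∂_j g_{mi} - ∂_m g_{ij}); the metric is diagonal, so only the m = k term contributes.
Every metric component is constant, so all ∂_m g_{ij} = 0 and every Christoffel symbol vanishes.
All Christoffel symbols are zero.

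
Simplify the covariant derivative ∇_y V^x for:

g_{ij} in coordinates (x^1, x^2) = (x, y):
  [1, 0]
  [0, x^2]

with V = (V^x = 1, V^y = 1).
Non-zero Christoffel symbols:
Γ^x_{y y} = -x
Γ^y_{x y} = 1/x
∇_y V^x = ∂_y V^x + Γ^x_{y j} V^j
  = (0) + (0)(1) + (-x)(1)
  = -x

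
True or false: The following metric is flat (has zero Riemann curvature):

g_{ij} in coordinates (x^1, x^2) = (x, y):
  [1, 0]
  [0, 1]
All metric components are constant, so every Christoffel symbol vanishes and R^i_{jkl} = 0.
True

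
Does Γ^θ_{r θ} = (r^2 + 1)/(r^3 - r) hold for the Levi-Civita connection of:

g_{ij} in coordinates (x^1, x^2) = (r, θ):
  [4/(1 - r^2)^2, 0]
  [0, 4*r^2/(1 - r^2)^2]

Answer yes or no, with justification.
Γ^θ_{r θ} = (1/2) g^{θθ} (∂_r g_{θθ} + ∂_θ g_{θr} - ∂_θ g_{rθ}) = (1/2)((1 - r^2)^2/(4*r^2))((-8*(r^3 + r)/(r^2 - 1)^3) + (0) - (0)) = (-r^2 - 1)/(r^3 - r)
This differs from the proposed value (r^2 + 1)/(r^3 - r).
No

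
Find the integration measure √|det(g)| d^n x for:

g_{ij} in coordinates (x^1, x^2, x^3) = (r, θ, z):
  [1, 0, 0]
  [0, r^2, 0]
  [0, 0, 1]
det(g) = r^2
√|det(g)| = r
Volume element: dV = r dr dθ dz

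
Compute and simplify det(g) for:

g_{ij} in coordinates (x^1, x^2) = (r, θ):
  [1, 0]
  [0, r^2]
For a 2×2 metric: det(g) = g_{11}·g_{22} - g_{12}·g_{21}
= (1)·(r^2) - (0)·(0)
= r^2 - 0
det(g) = r^2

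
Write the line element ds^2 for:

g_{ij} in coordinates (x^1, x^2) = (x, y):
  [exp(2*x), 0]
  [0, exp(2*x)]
ds^2 = g_{ij} dx^i dx^j; only the non-zero components contribute.
ds^2 = exp(2*x) dx^2 + exp(2*x) dy^2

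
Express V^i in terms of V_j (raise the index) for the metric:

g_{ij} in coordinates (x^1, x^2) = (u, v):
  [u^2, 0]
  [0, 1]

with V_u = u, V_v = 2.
Inverse metric (diagonal): g^{uu} = 1/u^2, g^{vv} = 1
V^i = g^{ij} V_j:
V^u = (1/u^2)(u) + (0)(2) = 1/u
V^v = (0)(u) + (1)(2) = 2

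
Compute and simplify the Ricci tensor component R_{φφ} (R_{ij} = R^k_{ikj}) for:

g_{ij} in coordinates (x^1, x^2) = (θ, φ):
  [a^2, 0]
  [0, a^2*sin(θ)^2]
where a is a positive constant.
Non-zero Christoffel symbols (Γ^k_{ij} = Γ^k_{ji}):
Γ^θ_{φ φ} = -sin(2*θ)/2
Γ^φ_{θ φ} = 1/tan(θ)
R^θ_{φ θ φ} = ∂_θ Γ^θ_{φ φ} - ∂_φ Γ^θ_{φ θ} + Γ^θ_{θ m} Γ^m_{φ φ} - Γ^θ_{φ m} Γ^m_{φ θ}
  = (-cos(2*θ)) - (0) + (0) - (-cos(θ)^2) = sin(θ)^2
R^φ_{φ φ φ} = 0 (a repeated index in an antisymmetric pair)
R_{φφ} = R^θ_{φ θ φ} + R^φ_{φ φ φ} = (sin(θ)^2) + (0) = sin(θ)^2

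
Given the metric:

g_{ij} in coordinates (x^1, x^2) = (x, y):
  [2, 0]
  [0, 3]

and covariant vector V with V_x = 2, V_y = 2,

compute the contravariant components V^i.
Inverse metric (diagonal): g^{xx} = 1/2, g^{yy} = 1/3
V^i = g^{ij} V_j:
V^x = (1/2)(2) + (0)(2) = 1
V^y = (0)(2) + (1/3)(2) = 2/3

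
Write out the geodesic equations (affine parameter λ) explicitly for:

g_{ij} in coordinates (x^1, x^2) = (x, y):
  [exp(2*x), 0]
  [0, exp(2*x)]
Geodesic equation: d^2x^k/dλ^2 + Γ^k_{ij} (dx^i/dλ)(dx^j/dλ) = 0.
Non-zero Christoffel symbols:
Γ^x_{x x} = 1
Γ^x_{y y} = -1
Γ^y_{x y} = 1
Substituting (the symmetric pair Γ^k_{ij}, Γ^k_{ji} combines into a factor 2):
d^2x/dλ^2 + (dx/dλ)^2 - (dy/dλ)^2 = 0
d^2y/dλ^2 + 2 (dx/dλ)(dy/dλ) = 0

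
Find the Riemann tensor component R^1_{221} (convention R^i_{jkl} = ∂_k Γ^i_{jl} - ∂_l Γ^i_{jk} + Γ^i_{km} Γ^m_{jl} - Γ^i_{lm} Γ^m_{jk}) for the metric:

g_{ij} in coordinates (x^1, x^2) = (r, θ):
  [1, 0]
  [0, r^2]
Non-zero Christoffel symbols (Γ^k_{ij} = Γ^k_{ji}):
Γ^r_{θ θ} = -r
Γ^θ_{r θ} = 1/r
R^r_{θ θ r} = ∂_θ Γ^r_{θ r} - ∂_r Γ^r_{θ θ} + Γ^r_{θ m} Γ^m_{θ r} - Γ^r_{r m} Γ^m_{θ θ}
  = (0) - (-1) + (-1) - (0) = 0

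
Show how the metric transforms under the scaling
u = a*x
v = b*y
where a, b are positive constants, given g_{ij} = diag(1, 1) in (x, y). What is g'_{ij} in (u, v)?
Invert the transformation: x = u/a, y = v/b
g'_{ij} = (∂x^k/∂x'^i)(∂x^l/∂x'^j) g_{kl}; with g_{kl} = δ_{kl} this is Σ_k (∂x^k/∂x'^i)(∂x^k/∂x'^j).
Jacobian: ∂x/∂u = 1/a, ∂x/∂v = 0, ∂y/∂u = 0, ∂y/∂v = 1/b
g'_{uu} = (1/a)(1/a) + (0)(0) = 1/a^2
g'_{uv} = (1/a)(0) + (0)(1/b) = 0
g'_{vv} = (0)(0) + (1/b)(1/b) = 1/b^2
g'_{ij} = diag(1/a^2, 1/b^2)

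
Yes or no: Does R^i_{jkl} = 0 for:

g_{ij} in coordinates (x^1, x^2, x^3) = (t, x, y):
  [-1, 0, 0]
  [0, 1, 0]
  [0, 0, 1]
All metric components are constant, so every Christoffel symbol vanishes and R^i_{jkl} = 0.
Yes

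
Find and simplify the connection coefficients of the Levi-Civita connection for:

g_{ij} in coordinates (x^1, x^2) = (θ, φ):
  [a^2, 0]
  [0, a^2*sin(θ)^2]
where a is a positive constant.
Using Γ^k_{ij} = (1/2) g^{km} (∂_i g_{mj} + ∂_j g_{mi} - ∂_m g_{ij}); the metric is diagonal, so only the m = k term contributes.
Non-zero symbols (using the symmetry Γ^k_{ij} = Γ^k_{ji}):
Γ^θ_{φ φ} = (1/2) g^{θθ} (∂_φ g_{θφ} + ∂_φ g_{θφ} - ∂_θ g_{φφ}) = (1/2)(1/a^2)((0) + (0) - (a^2*sin(2*θ))) = -sin(2*θ)/2
Γ^φ_{θ φ} = (1/2) g^{φφ} (∂_θ g_{φφ} + ∂_φ g_{φθ} - ∂_φ g_{θφ}) = (1/2)(1/(a^2*sin(θ)^2))((a^2*sin(2*θ)) + (0) - (0)) = 1/tan(θ)
All other Christoffel symbols are zero.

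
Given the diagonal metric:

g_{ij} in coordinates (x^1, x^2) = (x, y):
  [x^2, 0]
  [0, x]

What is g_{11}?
With x^1 = x, x^2 = y, g_{11} = g_{xx} is the row-1, column-1 entry of the matrix.
g_{11} = x^2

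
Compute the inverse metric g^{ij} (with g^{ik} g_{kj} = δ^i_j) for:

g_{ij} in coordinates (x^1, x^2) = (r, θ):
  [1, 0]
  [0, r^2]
The metric is diagonal, so g^{ij} is diagonal with entries 1/g_{ii}: diag(1, 1/(r^2)).
g^{ij}:
  [1, 0]
  [0, 1/r^2]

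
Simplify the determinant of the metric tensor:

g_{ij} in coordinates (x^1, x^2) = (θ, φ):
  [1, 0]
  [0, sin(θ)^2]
For a 2×2 metric: det(g) = g_{11}·g_{22} - g_{12}·g_{21}
= (1)·(sin(θ)^2) - (0)·(0)
= sin(θ)^2 - 0
det(g) = sin(θ)^2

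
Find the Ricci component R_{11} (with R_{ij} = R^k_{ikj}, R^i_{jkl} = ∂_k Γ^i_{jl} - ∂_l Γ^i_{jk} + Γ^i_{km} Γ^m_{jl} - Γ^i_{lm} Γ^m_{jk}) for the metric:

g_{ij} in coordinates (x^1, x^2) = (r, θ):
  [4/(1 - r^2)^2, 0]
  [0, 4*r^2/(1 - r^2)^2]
Non-zero Christoffel symbols (Γ^k_{ij} = Γ^k_{ji}):
Γ^r_{r r} = 2*r/(1 - r^2)
Γ^r_{θ θ} = (r^3 + r)/(r^2 - 1)
Γ^θ_{r θ} = (-r^2 - 1)/(r^3 - r)
R^r_{r r r} = 0 (a repeated index in an antisymmetric pair)
R^θ_{r θ r} = ∂_θ Γ^θ_{r r} - ∂_r Γ^θ_{r θ} + Γ^θ_{θ m} Γ^m_{r r} - Γ^θ_{r m} Γ^m_{r θ}
  = (0) - ((r^4 + 4*r^2 - 1)/(r^3 - r)^2) + (2*(r^2 + 1)/(r^2 - 1)^2) - ((r^2 + 1)^2/(r^3 - r)^2) = -4/(r^2 - 1)^2
R_{rr} = R^r_{r r r} + R^θ_{r θ r} = (0) + (-4/(r^2 - 1)^2) = -4/(r^2 - 1)^2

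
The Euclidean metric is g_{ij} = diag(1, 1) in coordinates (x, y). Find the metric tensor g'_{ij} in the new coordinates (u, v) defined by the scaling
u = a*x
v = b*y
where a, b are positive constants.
Invert the transformation: x = u/a, y = v/b
g'_{ij} = (∂x^k/∂x'^i)(∂x^l/∂x'^j) g_{kl}; with g_{kl} = δ_{kl} this is Σ_k (∂x^k/∂x'^i)(∂x^k/∂x'^j).
Jacobian: ∂x/∂u = 1/a, ∂x/∂v = 0, ∂y/∂u = 0, ∂y/∂v = 1/b
g'_{uu} = (1/a)(1/a) + (0)(0) = 1/a^2
g'_{uv} = (1/a)(0) + (0)(1/b) = 0
g'_{vv} = (0)(0) + (1/b)(1/b) = 1/b^2
g'_{ij} = diag(1/a^2, 1/b^2)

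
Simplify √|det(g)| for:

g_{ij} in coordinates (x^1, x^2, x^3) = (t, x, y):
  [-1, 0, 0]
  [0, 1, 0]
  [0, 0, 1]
det(g) = -1
√|det(g)| = 1
Volume element: dV = 1 dt dx dy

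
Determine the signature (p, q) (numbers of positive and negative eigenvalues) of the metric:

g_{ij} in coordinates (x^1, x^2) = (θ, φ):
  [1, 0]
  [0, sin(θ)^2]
The metric is diagonal, so its eigenvalues are the diagonal entries: 1, sin(θ)^2 (at a generic point, where coordinate-dependent entries are positive).
2 positive, 0 negative.
(2, 0) - Riemannian (positive definite)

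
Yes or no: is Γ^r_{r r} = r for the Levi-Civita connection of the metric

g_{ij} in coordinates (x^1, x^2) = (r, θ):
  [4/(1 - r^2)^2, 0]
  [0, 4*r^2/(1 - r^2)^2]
Γ^r_{r r} = (1/2) g^{rr} (∂_r g_{rr} + ∂_r g_{rr} - ∂_r g_{rr}) = (1/2)((1 - r^2)^2/4)((16*r/(1 - r^2)^3) + (16*r/(1 - r^2)^3) - (16*r/(1 - r^2)^3)) = 2*r/(1 - r^2)
This differs from the proposed value r.
No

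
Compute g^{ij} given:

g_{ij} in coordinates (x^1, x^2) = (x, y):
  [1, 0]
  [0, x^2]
The metric is diagonal, so g^{ij} is diagonal with entries 1/g_{ii}: diag(1, 1/(x^2)).
g^{ij}:
  [1, 0]
  [0, 1/x^2]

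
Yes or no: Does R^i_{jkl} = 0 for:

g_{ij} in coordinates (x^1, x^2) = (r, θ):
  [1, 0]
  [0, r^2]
Non-zero Christoffel symbols:
Γ^r_{θ θ} = -r
Γ^θ_{r θ} = 1/r
Ricci tensor: R_{rr} = 0, R_{rθ} = 0, R_{θθ} = 0
All R_{ij} vanish; in 2 dimensions the Riemann tensor is fully determined by the Ricci tensor, so R^i_{jkl} = 0: the metric is flat (curvilinear coordinates on flat space).
Yes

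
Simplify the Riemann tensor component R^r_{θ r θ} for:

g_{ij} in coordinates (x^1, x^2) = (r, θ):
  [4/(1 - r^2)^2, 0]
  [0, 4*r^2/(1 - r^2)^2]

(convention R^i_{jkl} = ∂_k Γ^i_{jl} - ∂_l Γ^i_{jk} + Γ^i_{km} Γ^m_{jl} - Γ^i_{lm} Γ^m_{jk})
Non-zero Christoffel symbols (Γ^k_{ij} = Γ^k_{ji}):
Γ^r_{r r} = 2*r/(1 - r^2)
Γ^r_{θ θ} = (r^3 + r)/(r^2 - 1)
Γ^θ_{r θ} = (-r^2 - 1)/(r^3 - r)
R^r_{θ r θ} = ∂_r Γ^r_{θ θ} - ∂_θ Γ^r_{θ r} + Γ^r_{r m} Γ^m_{θ θ} - Γ^r_{θ m} Γ^m_{θ r}
  = ((r^4 - 4*r^2 - 1)/(r^2 - 1)^2) - (0) + (-2*r^2*(r^2 + 1)/(r^2 - 1)^2) - (-(r^2 + 1)^2/(r^2 - 1)^2) = -4*r^2/(r^2 - 1)^2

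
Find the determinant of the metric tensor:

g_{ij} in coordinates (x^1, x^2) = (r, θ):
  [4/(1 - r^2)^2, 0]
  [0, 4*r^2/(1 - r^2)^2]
For a 2×2 metric: det(g) = g_{11}·g_{22} - g_{12}·g_{21}
= (4/(1 - r^2)^2)·(4*r^2/(1 - r^2)^2) - (0)·(0)
= 16*r^2/(1 - r^2)^4 - 0
det(g) = 16*r^2/(1 - r^2)^4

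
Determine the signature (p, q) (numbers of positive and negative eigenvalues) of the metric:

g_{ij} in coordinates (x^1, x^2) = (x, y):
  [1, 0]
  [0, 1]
The metric is diagonal, so its eigenvalues are the diagonal entries: 1, 1 (at a generic point, where coordinate-dependent entries are positive).
2 positive, 0 negative.
(2, 0) - Riemannian (positive definite)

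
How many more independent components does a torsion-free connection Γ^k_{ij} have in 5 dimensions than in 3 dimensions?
Independent components in n dimensions: n × n(n+1)/2 = n^2(n+1)/2.
5D: 5 × 15 = 75
3D: 3 × 6 = 18
Difference = 75 - 18 = 57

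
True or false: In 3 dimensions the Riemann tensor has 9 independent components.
n^2(n^2-1)/12 = 9·8/12 = 6 independent components for n = 3.
False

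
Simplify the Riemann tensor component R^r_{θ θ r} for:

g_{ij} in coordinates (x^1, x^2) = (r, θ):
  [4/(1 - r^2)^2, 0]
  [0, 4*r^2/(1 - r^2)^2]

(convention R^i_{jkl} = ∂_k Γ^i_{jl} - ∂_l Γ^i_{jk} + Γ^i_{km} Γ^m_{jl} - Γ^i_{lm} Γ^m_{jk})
Non-zero Christoffel symbols (Γ^k_{ij} = Γ^k_{ji}):
Γ^r_{r r} = 2*r/(1 - r^2)
Γ^r_{θ θ} = (r^3 + r)/(r^2 - 1)
Γ^θ_{r θ} = (-r^2 - 1)/(r^3 - r)
R^r_{θ θ r} = ∂_θ Γ^r_{θ r} - ∂_r Γ^r_{θ θ} + Γ^r_{θ m} Γ^m_{θ r} - Γ^r_{r m} Γ^m_{θ θ}
  = (0) - ((r^4 - 4*r^2 - 1)/(r^2 - 1)^2) + (-(r^2 + 1)^2/(r^2 - 1)^2) - (-2*r^2*(r^2 + 1)/(r^2 - 1)^2) = 4*r^2/(r^2 - 1)^2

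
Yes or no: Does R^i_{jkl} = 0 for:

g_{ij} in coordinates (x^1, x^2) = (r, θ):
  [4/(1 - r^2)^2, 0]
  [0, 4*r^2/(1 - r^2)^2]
Non-zero Christoffel symbols:
Γ^r_{r r} = 2*r/(1 - r^2)
Γ^r_{θ θ} = (r^3 + r)/(r^2 - 1)
Γ^θ_{r θ} = (-r^2 - 1)/(r^3 - r)
Ricci tensor: R_{rr} = -4/(r^2 - 1)^2, R_{rθ} = 0, R_{θθ} = -4*r^2/(r^2 - 1)^2
The Ricci tensor is non-zero, so the Riemann tensor is non-zero: not flat.
No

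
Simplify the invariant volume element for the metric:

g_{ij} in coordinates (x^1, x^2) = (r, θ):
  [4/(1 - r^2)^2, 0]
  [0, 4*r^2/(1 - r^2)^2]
det(g) = 16*r^2/(1 - r^2)^4
√|det(g)| = 4*r/(r^2 - 1)^2
Volume element: dV = 4*r/(r^2 - 1)^2 dr dθ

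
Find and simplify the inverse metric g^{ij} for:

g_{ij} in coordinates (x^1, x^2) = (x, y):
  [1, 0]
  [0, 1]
The metric is diagonal, so g^{ij} is diagonal with entries 1/g_{ii}: diag(1, 1).
g^{ij}:
  [1, 0]
  [0, 1]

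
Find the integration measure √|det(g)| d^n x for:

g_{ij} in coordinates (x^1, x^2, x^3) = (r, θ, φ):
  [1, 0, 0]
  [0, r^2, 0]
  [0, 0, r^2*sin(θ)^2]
det(g) = r^4*sin(θ)^2
√|det(g)| = r^2*sin(θ) (taking 0 < θ < π so that |sin(θ)| = sin(θ))
Volume element: dV = r^2*sin(θ) dr dθ dφ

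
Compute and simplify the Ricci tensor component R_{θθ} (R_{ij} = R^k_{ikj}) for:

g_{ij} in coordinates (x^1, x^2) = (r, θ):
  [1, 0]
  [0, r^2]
Non-zero Christoffel symbols (Γ^k_{ij} = Γ^k_{ji}):
Γ^r_{θ θ} = -r
Γ^θ_{r θ} = 1/r
R^r_{θ r θ} = ∂_r Γ^r_{θ θ} - ∂_θ Γ^r_{θ r} + Γ^r_{r m} Γ^m_{θ θ} - Γ^r_{θ m} Γ^m_{θ r}
  = (-1) - (0) + (0) - (-1) = 0
R^θ_{θ θ θ} = 0 (a repeated index in an antisymmetric pair)
R_{θθ} = R^r_{θ r θ} + R^θ_{θ θ θ} = (0) + (0) = 0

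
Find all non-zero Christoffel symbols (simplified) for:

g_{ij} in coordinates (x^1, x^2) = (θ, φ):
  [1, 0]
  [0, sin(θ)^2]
Using Γ^k_{ij} = (1/2) g^{km} (∂_i g_{mj} + ∂_j g_{mi} - ∂_m g_{ij}); the metric is diagonal, so only the m = k term contributes.
Non-zero symbols (using the symmetry Γ^k_{ij} = Γ^k_{ji}):
Γ^θ_{φ φ} = (1/2) g^{θθ} (∂_φ g_{θφ} + ∂_φ g_{θφ} - ∂_θ g_{φφ}) = (1/2)(1)((0) + (0) - (sin(2*θ))) = -sin(2*θ)/2
Γ^φ_{θ φ} = (1/2) g^{φφ} (∂_θ g_{φφ} + ∂_φ g_{φθ} - ∂_φ g_{θφ}) = (1/2)(1/sin(θ)^2)((sin(2*θ)) + (0) - (0)) = 1/tan(θ)
All other Christoffel symbols are zero.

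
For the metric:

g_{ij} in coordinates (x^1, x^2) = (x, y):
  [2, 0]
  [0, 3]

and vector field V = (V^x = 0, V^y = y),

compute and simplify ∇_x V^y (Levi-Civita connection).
All Christoffel symbols are zero.
∇_x V^y = ∂_x V^y + Γ^y_{x j} V^j
  = (0) + (0)(0) + (0)(y)
  = 0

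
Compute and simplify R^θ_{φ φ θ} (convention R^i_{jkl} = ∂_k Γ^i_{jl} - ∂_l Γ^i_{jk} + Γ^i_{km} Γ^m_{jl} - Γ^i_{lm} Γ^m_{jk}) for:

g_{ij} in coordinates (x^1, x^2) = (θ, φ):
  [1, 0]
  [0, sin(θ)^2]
Non-zero Christoffel symbols (Γ^k_{ij} = Γ^k_{ji}):
Γ^θ_{φ φ} = -sin(2*θ)/2
Γ^φ_{θ φ} = 1/tan(θ)
R^θ_{φ φ θ} = ∂_φ Γ^θ_{φ θ} - ∂_θ Γ^θ_{φ φ} + Γ^θ_{φ m} Γ^m_{φ θ} - Γ^θ_{θ m} Γ^m_{φ φ}
  = (0) - (-cos(2*θ)) + (-cos(θ)^2) - (0) = -sin(θ)^2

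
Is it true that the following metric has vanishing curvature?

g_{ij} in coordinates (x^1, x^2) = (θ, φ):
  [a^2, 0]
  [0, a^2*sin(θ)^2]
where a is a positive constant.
Non-zero Christoffel symbols:
Γ^θ_{φ φ} = -sin(2*θ)/2
Γ^φ_{θ φ} = 1/tan(θ)
Ricci tensor: R_{θθ} = 1, R_{θφ} = 0, R_{φφ} = sin(θ)^2
The Ricci tensor is non-zero, so the Riemann tensor is non-zero: not flat.
No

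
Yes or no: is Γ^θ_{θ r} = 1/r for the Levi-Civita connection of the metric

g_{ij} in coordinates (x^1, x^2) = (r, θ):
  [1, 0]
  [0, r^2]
Γ^θ_{θ r} = (1/2) g^{θθ} (∂_θ g_{θr} + ∂_r g_{θθ} - ∂_θ g_{θr}) = (1/2)(1/r^2)((0) + (2*r) - (0)) = 1/r
This equals the proposed value 1/r.
Yes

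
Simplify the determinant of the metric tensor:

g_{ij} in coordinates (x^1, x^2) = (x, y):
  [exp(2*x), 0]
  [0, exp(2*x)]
For a 2×2 metric: det(g) = g_{11}·g_{22} - g_{12}·g_{21}
= (exp(2*x))·(exp(2*x)) - (0)·(0)
= exp(4*x) - 0
det(g) = exp(4*x)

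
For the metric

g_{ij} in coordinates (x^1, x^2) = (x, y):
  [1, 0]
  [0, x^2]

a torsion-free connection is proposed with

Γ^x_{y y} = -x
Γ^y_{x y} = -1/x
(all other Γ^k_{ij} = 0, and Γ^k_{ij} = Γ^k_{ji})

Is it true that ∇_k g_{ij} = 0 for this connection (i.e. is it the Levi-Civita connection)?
Using ∇_k g_{ij} = ∂_k g_{ij} - Γ^m_{ki} g_{mj} - Γ^m_{kj} g_{im}:
∇_y g_{xy} = (0) - (-x) - (-x) = 2*x ≠ 0
So the connection is not metric compatible (it is not the Levi-Civita connection).
No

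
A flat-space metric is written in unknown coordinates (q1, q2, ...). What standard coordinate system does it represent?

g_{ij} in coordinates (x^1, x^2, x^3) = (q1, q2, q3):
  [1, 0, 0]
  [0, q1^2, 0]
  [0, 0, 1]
The line element ds^2 = dq1^2 + q1^2 dq2^2 + dq3^2 is dr^2 + r^2 dθ^2 + dz^2 with q1 = r, q2 = θ, q3 = z.
cylindrical coordinates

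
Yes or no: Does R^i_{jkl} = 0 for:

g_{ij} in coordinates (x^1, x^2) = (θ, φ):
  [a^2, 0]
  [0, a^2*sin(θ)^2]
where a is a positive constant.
Non-zero Christoffel symbols:
Γ^θ_{φ φ} = -sin(2*θ)/2
Γ^φ_{θ φ} = 1/tan(θ)
Ricci tensor: R_{θθ} = 1, R_{θφ} = 0, R_{φφ} = sin(θ)^2
The Ricci tensor is non-zero, so the Riemann tensor is non-zero: not flat.
No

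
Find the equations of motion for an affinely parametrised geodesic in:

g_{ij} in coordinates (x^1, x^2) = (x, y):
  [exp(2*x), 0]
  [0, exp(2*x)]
Geodesic equation: d^2x^k/dλ^2 + Γ^k_{ij} (dx^i/dλ)(dx^j/dλ) = 0.
Non-zero Christoffel symbols:
Γ^x_{x x} = 1
Γ^x_{y y} = -1
Γ^y_{x y} = 1
Substituting (the symmetric pair Γ^k_{ij}, Γ^k_{ji} combines into a factor 2):
d^2x/dλ^2 + (dx/dλ)^2 - (dy/dλ)^2 = 0
d^2y/dλ^2 + 2 (dx/dλ)(dy/dλ) = 0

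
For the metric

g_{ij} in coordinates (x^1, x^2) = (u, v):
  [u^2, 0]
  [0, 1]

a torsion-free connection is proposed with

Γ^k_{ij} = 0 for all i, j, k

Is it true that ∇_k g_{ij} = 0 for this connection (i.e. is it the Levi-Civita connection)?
Using ∇_k g_{ij} = ∂_k g_{ij} - Γ^m_{ki} g_{mj} - Γ^m_{kj} g_{im}:
∇_u g_{uu} = (2*u) - (0) - (0) = 2*u ≠ 0
So the connection is not metric compatible (it is not the Levi-Civita connection).
No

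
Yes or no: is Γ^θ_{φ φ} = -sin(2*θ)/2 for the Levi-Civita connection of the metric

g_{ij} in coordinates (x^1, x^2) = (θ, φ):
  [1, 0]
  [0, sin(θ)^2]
Γ^θ_{φ φ} = (1/2) g^{θθ} (∂_φ g_{θφ} + ∂_φ g_{θφ} - ∂_θ g_{φφ}) = (1/2)(1)((0) + (0) - (sin(2*θ))) = -sin(2*θ)/2
This equals the proposed value -sin(2*θ)/2.
Yes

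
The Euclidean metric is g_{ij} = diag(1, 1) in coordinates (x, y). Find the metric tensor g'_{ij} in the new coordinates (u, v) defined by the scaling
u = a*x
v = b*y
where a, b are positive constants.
Invert the transformation: x = u/a, y = v/b
g'_{ij} = (∂x^k/∂x'^i)(∂x^l/∂x'^j) g_{kl}; with g_{kl} = δ_{kl} this is Σ_k (∂x^k/∂x'^i)(∂x^k/∂x'^j).
Jacobian: ∂x/∂u = 1/a, ∂x/∂v = 0, ∂y/∂u = 0, ∂y/∂v = 1/b
g'_{uu} = (1/a)(1/a) + (0)(0) = 1/a^2
g'_{uv} = (1/a)(0) + (0)(1/b) = 0
g'_{vv} = (0)(0) + (1/b)(1/b) = 1/b^2
g'_{ij} = diag(1/a^2, 1/b^2)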